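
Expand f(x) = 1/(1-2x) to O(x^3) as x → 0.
1 + 2*x + 4*x**2 + O(x**3)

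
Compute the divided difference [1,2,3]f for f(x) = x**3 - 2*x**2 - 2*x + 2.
4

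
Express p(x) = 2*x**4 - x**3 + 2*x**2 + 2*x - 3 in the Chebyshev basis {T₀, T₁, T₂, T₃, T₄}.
(-5/4)T₀ + (5/4)T₁ + (2)T₂ + (-1/4)T₃ + (1/4)T₄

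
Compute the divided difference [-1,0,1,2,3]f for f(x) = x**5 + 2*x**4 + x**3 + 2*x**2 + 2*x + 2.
7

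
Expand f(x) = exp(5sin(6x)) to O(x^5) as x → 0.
1 + 30*x + 450*x**2 + 4320*x**3 + 28350*x**4 + O(x**5)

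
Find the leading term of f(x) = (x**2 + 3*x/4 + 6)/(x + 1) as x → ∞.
x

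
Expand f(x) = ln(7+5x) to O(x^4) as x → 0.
log(7) + 5*x/7 - 25*x**2/98 + 125*x**3/1029 + O(x**4)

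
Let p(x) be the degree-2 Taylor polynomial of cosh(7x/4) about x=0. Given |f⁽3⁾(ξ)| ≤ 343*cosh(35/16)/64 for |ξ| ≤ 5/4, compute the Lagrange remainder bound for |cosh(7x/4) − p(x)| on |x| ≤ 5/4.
42875*cosh(35/16)/24576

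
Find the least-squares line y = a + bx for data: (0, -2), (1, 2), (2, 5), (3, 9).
a = -19/10, b = 18/5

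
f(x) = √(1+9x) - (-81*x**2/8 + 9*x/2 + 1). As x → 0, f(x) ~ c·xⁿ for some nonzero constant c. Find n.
3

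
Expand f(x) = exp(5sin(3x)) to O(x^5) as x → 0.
1 + 15*x + 225*x**2/2 + 540*x**3 + 14175*x**4/8 + O(x**5)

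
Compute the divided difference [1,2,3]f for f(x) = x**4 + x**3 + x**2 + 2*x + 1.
32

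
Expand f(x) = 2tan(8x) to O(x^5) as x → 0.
16*x + 1024*x**3/3 + O(x**5)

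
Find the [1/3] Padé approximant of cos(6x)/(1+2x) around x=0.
(1 - 15*x/2)/(-99*x**3 + 3*x**2 - 11*x/2 + 1)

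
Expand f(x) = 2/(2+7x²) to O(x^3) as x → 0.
1 - 7*x**2/2 + O(x**3)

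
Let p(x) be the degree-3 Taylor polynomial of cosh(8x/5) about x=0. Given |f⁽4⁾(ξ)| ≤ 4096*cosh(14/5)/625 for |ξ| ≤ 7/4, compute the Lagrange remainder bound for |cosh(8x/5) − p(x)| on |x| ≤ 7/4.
4802*cosh(14/5)/1875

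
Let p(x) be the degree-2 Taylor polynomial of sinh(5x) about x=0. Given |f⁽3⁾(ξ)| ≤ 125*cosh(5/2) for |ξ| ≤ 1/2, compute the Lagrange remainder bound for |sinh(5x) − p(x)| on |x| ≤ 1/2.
125*cosh(5/2)/48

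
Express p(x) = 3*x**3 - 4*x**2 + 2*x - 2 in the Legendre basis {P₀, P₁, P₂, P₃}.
(-10/3)P₀ + (19/5)P₁ + (-8/3)P₂ + (6/5)P₃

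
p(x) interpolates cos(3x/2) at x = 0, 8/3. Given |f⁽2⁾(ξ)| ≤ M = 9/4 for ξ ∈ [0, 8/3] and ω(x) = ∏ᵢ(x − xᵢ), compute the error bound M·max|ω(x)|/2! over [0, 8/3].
2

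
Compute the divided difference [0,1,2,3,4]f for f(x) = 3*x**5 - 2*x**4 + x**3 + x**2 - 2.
28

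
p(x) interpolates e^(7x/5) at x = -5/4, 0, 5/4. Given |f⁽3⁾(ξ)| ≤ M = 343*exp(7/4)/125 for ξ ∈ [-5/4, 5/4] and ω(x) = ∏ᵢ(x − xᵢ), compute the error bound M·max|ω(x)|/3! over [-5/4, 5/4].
343*sqrt(3)*exp(7/4)/1728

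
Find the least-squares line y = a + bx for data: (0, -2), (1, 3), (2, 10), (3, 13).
a = -9/5, b = 26/5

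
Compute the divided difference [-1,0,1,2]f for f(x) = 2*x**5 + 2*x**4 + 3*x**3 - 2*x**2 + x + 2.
17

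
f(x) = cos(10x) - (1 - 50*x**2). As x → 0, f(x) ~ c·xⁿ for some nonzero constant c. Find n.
4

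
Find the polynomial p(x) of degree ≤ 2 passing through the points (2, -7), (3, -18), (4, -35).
-3*x**2 + 4*x - 3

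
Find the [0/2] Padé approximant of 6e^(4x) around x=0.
6/(8*x**2 - 4*x + 1)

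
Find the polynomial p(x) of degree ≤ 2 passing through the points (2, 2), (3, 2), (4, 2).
2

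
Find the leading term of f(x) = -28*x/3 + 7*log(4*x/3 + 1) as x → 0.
-56*x**2/9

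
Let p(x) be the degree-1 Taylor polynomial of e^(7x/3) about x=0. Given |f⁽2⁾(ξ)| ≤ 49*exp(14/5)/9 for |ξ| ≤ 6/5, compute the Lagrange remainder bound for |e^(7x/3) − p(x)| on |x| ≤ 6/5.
98*exp(14/5)/25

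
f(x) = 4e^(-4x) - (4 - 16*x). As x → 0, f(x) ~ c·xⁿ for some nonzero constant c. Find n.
2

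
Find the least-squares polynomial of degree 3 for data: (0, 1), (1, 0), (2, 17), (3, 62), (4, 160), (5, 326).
13/18 + (-625/756)x + (-118/63)x² + (325/108)x³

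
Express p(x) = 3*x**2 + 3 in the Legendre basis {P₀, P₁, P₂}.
(4)P₀ + (2)P₂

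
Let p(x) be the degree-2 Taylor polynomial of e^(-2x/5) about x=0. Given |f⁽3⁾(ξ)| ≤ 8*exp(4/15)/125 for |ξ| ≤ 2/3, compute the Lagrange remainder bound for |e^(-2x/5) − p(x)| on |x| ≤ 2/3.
32*exp(4/15)/10125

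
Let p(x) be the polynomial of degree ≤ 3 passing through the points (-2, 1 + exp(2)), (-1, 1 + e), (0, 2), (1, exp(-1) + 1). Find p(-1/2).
(-1 + e*(-exp(2) + 9*e + 25))*exp(-1)/16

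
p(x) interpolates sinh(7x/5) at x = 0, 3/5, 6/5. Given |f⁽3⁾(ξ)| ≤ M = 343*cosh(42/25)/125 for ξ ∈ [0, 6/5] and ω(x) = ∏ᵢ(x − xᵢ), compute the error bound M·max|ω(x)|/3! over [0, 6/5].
343*sqrt(3)*cosh(42/25)/15625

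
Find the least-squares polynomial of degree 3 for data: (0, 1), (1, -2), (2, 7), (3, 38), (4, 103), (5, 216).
6/7 + (-53/14)x + (-9/14)x² + (2)x³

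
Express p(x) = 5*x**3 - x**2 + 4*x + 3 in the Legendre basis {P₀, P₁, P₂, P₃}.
(8/3)P₀ + (7)P₁ + (-2/3)P₂ + (2)P₃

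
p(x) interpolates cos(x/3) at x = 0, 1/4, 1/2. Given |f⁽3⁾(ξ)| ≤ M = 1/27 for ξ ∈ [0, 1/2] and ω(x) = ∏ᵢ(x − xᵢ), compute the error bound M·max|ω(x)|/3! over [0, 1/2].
sqrt(3)/46656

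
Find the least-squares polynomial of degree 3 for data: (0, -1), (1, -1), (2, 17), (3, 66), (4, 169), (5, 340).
-10/9 + (-292/189)x + (-205/252)x² + (319/108)x³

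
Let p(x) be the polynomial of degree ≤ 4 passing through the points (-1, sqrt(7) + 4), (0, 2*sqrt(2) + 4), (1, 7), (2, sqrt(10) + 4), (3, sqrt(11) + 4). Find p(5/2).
-5*sqrt(7)/128 + 7*sqrt(2)/16 + 35*sqrt(11)/128 + 151/64 + 35*sqrt(10)/32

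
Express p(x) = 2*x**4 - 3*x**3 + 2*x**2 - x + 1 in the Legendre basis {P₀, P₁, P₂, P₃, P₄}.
(31/15)P₀ + (-14/5)P₁ + (52/21)P₂ + (-6/5)P₃ + (16/35)P₄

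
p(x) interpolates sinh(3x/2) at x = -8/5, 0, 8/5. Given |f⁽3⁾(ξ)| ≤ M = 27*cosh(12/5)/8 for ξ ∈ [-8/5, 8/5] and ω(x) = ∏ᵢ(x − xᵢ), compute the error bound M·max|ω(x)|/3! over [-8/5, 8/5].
64*sqrt(3)*cosh(12/5)/125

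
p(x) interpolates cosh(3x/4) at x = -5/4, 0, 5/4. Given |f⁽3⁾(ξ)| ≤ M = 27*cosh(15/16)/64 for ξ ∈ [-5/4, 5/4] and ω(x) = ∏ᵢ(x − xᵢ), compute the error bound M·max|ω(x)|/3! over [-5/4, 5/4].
125*sqrt(3)*cosh(15/16)/4096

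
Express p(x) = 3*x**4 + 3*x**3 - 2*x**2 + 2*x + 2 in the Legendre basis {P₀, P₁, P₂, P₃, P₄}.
(29/15)P₀ + (19/5)P₁ + (8/21)P₂ + (6/5)P₃ + (24/35)P₄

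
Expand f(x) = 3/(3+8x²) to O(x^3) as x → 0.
1 - 8*x**2/3 + O(x**3)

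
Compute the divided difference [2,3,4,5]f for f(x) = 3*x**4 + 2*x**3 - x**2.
44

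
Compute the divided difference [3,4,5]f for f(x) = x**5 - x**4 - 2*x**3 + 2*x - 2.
539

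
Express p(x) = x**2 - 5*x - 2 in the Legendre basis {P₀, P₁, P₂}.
(-5/3)P₀ + (-5)P₁ + (2/3)P₂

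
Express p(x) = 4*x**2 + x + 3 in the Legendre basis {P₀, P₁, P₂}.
(13/3)P₀ + P₁ + (8/3)P₂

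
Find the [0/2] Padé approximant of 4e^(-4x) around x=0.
4/(8*x**2 + 4*x + 1)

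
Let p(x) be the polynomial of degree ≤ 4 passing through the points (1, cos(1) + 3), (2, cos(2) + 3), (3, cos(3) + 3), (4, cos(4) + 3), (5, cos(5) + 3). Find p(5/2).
45*cos(3)/64 + 15*cos(2)/32 - 5*cos(1)/128 + 3*cos(5)/128 - 5*cos(4)/32 + 3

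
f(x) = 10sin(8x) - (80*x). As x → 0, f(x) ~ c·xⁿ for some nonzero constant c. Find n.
3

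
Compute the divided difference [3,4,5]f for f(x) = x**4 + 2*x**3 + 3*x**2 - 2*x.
124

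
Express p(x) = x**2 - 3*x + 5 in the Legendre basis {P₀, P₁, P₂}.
(16/3)P₀ + (-3)P₁ + (2/3)P₂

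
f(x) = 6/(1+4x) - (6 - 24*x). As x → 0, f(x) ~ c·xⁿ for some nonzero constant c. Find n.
2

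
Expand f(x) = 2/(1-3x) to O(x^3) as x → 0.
2 + 6*x + 18*x**2 + O(x**3)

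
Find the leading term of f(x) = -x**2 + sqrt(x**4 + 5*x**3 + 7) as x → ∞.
5*x/2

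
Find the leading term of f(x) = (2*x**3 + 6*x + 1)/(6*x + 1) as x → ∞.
x**2/3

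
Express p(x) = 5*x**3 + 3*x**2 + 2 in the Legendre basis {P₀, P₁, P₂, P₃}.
(3)P₀ + (3)P₁ + (2)P₂ + (2)P₃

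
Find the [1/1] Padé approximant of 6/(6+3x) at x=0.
1/(x/2 + 1)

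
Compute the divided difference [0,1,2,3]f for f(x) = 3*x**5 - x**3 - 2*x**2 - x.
74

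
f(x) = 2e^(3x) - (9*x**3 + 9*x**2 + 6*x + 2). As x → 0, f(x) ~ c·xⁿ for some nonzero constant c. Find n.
4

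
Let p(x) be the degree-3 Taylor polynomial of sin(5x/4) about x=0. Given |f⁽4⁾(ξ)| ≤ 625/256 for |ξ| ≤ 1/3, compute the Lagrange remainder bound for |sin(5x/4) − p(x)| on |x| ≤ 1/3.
625/497664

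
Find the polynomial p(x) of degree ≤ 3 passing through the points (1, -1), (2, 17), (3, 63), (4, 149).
2*x**3 + 2*x**2 - 2*x - 3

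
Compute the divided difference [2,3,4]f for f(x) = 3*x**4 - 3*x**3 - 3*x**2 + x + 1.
135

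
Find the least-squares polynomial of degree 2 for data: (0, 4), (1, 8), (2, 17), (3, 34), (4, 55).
4 + (4/5)x + (3)x²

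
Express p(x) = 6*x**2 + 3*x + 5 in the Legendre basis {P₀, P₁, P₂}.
(7)P₀ + (3)P₁ + (4)P₂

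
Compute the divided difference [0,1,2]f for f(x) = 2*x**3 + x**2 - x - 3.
7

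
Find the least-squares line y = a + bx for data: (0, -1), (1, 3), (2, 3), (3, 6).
a = -2/5, b = 21/10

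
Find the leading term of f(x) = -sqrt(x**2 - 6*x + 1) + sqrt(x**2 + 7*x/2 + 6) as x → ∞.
19/4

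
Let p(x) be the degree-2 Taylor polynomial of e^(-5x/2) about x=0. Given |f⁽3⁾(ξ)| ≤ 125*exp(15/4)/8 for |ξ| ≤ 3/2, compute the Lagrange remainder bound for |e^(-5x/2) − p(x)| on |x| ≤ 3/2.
1125*exp(15/4)/128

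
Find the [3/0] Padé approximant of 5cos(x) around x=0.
5 - 5*x**2/2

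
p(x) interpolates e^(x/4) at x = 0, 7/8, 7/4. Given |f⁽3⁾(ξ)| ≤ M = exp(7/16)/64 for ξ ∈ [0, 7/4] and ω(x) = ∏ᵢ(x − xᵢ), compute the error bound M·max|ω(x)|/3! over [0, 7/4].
343*sqrt(3)*exp(7/16)/884736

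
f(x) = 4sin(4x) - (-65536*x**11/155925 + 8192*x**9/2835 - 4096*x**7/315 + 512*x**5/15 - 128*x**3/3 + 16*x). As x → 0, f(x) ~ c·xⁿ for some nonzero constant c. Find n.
13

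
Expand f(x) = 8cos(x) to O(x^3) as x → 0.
8 - 4*x**2 + O(x**3)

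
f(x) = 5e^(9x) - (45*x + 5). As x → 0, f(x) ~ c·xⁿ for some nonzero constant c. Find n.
2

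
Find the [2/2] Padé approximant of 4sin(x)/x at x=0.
(4 - 7*x**2/15)/(x**2/20 + 1)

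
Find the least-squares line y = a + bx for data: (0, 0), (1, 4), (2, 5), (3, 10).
a = 1/10, b = 31/10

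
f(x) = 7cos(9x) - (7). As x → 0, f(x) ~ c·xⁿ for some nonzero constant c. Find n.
2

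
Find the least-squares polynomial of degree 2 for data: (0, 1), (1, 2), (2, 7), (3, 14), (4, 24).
6/7 + (3/35)x + (10/7)x²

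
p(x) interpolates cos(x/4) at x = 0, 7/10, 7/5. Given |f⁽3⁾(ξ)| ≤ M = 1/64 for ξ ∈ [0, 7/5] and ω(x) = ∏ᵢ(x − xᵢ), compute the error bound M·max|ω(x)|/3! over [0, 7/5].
343*sqrt(3)/1728000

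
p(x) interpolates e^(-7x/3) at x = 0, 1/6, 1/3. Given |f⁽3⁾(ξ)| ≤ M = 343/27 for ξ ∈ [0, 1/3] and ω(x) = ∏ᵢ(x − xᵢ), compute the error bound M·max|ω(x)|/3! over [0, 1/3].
343*sqrt(3)/157464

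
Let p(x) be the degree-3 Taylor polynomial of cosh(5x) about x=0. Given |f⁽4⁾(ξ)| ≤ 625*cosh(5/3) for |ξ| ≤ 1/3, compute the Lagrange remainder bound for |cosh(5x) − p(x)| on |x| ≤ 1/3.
625*cosh(5/3)/1944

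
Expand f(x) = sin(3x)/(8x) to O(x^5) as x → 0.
3/8 - 9*x**2/16 + 81*x**4/320 + O(x**5)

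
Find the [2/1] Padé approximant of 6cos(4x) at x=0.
6 - 48*x**2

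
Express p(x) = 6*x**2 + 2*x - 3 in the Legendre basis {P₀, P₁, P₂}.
-P₀ + (2)P₁ + (4)P₂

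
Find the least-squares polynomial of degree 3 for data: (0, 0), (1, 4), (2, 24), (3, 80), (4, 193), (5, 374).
5/18 + (-23/756)x + (1/63)x² + (323/108)x³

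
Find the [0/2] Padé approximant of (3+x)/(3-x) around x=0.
1/(2*x**2/9 - 2*x/3 + 1)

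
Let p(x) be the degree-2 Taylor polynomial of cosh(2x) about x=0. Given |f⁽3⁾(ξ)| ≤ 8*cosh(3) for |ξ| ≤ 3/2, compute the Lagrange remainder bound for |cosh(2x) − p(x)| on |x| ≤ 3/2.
9*cosh(3)/2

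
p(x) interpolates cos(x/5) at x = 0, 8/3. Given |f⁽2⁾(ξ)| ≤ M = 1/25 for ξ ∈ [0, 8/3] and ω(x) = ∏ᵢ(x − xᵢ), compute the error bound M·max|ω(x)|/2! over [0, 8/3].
8/225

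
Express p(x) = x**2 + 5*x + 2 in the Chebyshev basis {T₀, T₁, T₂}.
(5/2)T₀ + (5)T₁ + (1/2)T₂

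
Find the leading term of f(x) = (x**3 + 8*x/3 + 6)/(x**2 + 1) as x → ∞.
x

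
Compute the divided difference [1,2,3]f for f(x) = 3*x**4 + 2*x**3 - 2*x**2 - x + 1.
85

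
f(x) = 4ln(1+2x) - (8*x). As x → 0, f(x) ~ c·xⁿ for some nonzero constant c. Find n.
2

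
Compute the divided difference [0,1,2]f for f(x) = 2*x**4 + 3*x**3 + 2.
23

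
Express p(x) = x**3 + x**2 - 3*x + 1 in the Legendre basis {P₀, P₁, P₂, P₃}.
(4/3)P₀ + (-12/5)P₁ + (2/3)P₂ + (2/5)P₃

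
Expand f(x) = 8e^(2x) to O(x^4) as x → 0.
8 + 16*x + 16*x**2 + 32*x**3/3 + O(x**4)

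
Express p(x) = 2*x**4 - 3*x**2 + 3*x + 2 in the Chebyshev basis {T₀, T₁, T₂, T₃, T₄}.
(5/4)T₀ + (3)T₁ + (-1/2)T₂ + (1/4)T₄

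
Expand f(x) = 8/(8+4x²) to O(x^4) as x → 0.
1 - x**2/2 + O(x**4)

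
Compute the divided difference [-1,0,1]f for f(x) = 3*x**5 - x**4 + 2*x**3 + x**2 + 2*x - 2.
0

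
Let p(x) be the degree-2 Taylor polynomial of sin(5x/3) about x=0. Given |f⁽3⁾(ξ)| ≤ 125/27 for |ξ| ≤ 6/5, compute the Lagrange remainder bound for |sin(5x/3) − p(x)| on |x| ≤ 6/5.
4/3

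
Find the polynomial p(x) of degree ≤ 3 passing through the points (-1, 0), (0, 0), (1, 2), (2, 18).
2*x**3 + x**2 - x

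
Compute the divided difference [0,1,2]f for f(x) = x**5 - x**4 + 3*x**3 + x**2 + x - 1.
18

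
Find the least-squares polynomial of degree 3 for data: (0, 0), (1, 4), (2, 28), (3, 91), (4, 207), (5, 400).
-5/42 + (149/252)x + (31/42)x² + (109/36)x³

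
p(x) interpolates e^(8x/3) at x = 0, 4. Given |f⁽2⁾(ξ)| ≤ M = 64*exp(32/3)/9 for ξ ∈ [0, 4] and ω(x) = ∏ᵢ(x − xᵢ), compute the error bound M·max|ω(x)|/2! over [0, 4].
128*exp(32/3)/9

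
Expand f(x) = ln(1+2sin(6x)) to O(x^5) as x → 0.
12*x - 72*x**2 + 504*x**3 - 4320*x**4 + O(x**5)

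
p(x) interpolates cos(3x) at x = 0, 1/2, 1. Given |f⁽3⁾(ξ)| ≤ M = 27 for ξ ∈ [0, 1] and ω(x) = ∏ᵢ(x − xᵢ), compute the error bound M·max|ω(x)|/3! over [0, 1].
sqrt(3)/8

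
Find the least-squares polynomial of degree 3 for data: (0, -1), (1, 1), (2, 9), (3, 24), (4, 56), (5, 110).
-151/126 + (2395/756)x + (-323/252)x² + (55/54)x³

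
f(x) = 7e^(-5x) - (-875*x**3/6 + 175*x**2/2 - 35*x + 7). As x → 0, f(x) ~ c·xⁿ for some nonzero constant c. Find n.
4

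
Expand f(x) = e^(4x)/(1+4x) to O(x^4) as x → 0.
1 + 8*x**2 - 64*x**3/3 + O(x**4)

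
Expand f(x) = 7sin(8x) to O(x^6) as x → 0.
56*x - 1792*x**3/3 + 28672*x**5/15 + O(x**6)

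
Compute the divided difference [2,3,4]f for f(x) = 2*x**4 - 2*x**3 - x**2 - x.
91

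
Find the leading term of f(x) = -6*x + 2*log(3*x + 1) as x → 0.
-9*x**2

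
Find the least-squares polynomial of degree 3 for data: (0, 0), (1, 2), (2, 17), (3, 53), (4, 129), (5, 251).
-1/42 + (145/252)x + (-29/84)x² + (37/18)x³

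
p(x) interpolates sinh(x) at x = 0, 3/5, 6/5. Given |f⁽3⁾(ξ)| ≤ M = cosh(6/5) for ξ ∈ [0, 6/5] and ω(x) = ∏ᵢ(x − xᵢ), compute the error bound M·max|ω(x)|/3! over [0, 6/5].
sqrt(3)*cosh(6/5)/125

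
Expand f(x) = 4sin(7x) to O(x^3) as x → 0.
28*x + O(x**3)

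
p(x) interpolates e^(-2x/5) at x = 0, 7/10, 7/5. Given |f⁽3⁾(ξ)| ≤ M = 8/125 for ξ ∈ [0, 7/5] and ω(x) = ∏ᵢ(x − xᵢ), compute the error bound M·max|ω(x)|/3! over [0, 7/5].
343*sqrt(3)/421875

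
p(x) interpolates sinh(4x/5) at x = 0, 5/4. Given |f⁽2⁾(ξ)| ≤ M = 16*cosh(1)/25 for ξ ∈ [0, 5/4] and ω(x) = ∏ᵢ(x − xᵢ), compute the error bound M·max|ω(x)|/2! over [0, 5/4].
cosh(1)/8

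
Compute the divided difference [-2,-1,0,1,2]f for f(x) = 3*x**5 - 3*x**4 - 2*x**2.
-3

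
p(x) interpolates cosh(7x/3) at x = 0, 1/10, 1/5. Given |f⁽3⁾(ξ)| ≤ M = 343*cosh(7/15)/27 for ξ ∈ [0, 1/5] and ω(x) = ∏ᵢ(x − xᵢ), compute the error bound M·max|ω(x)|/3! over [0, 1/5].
343*sqrt(3)*cosh(7/15)/729000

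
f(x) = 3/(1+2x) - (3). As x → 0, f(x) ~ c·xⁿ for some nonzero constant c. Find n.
1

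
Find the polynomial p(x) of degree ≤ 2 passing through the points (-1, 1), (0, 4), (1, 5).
-x**2 + 2*x + 4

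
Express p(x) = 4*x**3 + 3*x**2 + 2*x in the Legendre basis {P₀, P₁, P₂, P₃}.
P₀ + (22/5)P₁ + (2)P₂ + (8/5)P₃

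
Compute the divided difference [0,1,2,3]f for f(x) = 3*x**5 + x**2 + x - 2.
75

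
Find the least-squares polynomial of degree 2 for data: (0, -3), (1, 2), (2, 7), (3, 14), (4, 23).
-97/35 + (124/35)x + (5/7)x²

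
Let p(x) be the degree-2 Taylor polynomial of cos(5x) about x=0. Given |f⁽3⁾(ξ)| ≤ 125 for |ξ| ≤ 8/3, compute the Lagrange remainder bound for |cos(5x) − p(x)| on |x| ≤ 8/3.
32000/81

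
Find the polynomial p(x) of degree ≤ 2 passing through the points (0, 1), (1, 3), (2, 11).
3*x**2 - x + 1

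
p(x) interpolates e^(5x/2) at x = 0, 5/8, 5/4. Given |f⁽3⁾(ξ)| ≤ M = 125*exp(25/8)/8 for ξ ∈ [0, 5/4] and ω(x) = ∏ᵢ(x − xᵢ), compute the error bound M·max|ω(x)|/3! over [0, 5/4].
15625*sqrt(3)*exp(25/8)/110592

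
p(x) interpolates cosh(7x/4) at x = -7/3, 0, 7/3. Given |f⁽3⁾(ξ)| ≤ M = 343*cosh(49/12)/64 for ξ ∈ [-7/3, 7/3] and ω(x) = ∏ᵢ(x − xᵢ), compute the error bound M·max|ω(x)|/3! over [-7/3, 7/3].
117649*sqrt(3)*cosh(49/12)/46656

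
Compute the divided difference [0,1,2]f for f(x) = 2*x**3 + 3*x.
6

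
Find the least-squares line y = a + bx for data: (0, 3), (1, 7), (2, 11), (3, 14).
a = 16/5, b = 37/10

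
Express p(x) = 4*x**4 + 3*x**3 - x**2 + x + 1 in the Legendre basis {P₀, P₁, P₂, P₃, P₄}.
(22/15)P₀ + (14/5)P₁ + (34/21)P₂ + (6/5)P₃ + (32/35)P₄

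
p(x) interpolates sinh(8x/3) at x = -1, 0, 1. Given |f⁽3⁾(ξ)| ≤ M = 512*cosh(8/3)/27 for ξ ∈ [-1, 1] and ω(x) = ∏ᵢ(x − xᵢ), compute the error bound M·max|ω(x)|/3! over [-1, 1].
512*sqrt(3)*cosh(8/3)/729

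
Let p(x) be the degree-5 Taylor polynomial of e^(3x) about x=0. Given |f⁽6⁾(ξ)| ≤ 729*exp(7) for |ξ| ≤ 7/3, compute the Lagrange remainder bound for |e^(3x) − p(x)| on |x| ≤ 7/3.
117649*exp(7)/720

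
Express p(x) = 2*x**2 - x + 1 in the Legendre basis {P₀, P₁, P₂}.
(5/3)P₀ - P₁ + (4/3)P₂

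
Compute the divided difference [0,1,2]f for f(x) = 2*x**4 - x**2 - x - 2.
13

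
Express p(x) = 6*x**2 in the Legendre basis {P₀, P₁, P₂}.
(2)P₀ + (4)P₂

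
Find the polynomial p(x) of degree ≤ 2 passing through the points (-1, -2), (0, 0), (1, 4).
x**2 + 3*x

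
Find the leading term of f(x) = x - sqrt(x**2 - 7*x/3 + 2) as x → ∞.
7/6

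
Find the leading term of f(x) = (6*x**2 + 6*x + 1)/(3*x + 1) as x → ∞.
2*x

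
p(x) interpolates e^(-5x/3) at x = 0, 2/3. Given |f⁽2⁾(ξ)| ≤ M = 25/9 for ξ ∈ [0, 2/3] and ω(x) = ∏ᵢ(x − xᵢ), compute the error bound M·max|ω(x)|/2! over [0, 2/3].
25/162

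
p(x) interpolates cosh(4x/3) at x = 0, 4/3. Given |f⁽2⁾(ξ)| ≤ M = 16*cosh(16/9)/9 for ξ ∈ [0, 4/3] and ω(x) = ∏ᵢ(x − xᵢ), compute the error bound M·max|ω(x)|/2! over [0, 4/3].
32*cosh(16/9)/81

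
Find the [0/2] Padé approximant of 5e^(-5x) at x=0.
5/(25*x**2/2 + 5*x + 1)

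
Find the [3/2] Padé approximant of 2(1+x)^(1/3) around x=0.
(14*x**3/405 + 14*x**2/15 + 14*x/5 + 2)/(2*x**2/9 + 16*x/15 + 1)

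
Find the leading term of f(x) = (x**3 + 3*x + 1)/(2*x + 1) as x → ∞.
x**2/2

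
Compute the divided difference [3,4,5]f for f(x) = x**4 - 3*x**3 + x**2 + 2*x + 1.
62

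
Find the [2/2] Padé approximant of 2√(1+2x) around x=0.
(5*x**2/2 + 5*x + 2)/(x**2/4 + 3*x/2 + 1)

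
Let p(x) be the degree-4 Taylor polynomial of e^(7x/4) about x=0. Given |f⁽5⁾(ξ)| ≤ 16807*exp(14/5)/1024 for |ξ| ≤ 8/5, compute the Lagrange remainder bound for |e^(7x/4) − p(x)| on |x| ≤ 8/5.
67228*exp(14/5)/46875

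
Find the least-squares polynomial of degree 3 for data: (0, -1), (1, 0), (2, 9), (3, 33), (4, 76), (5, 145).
-41/42 + (-379/252)x + (17/12)x² + (17/18)x³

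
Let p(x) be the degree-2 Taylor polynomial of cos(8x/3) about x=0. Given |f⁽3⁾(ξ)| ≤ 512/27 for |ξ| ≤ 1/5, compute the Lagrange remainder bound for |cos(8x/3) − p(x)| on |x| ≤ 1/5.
256/10125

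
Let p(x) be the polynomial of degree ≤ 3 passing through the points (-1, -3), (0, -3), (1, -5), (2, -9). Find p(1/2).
-15/4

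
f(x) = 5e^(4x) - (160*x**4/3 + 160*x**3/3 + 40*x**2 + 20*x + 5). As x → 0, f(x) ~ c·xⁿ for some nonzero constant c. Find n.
5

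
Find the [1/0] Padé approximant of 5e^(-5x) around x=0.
5 - 25*x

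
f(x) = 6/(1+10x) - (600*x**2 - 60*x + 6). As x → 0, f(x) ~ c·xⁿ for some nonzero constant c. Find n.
3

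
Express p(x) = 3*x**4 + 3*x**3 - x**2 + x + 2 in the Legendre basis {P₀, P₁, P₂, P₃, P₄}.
(34/15)P₀ + (14/5)P₁ + (22/21)P₂ + (6/5)P₃ + (24/35)P₄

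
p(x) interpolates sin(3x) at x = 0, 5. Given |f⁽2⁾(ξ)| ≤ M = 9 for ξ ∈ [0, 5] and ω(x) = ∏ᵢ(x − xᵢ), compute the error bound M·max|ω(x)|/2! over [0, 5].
225/8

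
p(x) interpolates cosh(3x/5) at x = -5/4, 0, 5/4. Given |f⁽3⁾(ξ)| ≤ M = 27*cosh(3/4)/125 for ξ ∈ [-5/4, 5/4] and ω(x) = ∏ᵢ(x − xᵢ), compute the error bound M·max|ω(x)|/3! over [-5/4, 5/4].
sqrt(3)*cosh(3/4)/64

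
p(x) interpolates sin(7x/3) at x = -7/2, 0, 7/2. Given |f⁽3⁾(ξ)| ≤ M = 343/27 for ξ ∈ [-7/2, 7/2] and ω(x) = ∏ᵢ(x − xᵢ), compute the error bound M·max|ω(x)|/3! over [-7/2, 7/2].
117649*sqrt(3)/5832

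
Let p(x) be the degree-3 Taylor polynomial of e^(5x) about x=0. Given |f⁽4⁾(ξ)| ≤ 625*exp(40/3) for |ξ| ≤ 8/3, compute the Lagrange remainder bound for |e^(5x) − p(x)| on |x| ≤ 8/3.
320000*exp(40/3)/243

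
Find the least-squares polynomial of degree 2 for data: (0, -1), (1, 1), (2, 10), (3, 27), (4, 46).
-7/5 + (3)x²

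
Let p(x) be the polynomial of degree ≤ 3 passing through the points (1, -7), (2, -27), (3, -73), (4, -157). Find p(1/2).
-3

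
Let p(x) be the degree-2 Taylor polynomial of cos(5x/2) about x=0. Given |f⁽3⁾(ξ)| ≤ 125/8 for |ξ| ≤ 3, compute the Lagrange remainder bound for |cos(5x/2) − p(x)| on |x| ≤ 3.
1125/16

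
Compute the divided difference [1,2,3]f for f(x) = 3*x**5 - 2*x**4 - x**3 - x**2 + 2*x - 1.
213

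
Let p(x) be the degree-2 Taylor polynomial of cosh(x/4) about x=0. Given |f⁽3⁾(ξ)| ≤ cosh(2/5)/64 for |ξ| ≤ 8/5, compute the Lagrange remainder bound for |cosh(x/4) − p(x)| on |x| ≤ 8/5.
4*cosh(2/5)/375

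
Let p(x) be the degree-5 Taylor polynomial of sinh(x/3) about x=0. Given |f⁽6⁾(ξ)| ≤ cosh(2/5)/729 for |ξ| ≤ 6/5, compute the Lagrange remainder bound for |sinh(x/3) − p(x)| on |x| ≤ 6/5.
4*cosh(2/5)/703125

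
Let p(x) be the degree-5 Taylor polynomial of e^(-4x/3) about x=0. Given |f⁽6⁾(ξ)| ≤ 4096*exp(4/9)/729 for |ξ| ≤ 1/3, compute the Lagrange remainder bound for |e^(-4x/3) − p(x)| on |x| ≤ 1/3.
256*exp(4/9)/23914845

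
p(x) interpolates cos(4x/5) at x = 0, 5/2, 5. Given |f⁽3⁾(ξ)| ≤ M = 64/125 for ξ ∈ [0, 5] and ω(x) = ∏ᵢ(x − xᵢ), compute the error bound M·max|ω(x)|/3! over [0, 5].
8*sqrt(3)/27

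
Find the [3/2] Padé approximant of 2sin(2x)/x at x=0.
(4 - 28*x**2/15)/(x**2/5 + 1)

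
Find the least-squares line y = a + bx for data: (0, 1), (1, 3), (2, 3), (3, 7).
a = 4/5, b = 9/5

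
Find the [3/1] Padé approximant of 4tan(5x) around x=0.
500*x**3/3 + 20*x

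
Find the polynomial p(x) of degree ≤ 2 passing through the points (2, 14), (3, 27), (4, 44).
2*x**2 + 3*x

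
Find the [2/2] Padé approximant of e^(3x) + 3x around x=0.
(15*x**2/4 + 6*x + 1)/(1 - 3*x**2/4)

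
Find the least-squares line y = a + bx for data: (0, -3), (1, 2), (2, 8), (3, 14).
a = -33/10, b = 57/10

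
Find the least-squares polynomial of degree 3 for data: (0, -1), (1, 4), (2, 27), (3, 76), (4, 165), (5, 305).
-8/7 + (4/3)x + (67/28)x² + (23/12)x³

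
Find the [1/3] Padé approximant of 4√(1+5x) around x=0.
(35*x/2 + 4)/(125*x**3/64 - 25*x**2/16 + 15*x/8 + 1)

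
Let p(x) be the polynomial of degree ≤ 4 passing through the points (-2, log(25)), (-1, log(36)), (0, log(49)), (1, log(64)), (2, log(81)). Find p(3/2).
log(384*3**(17/32)*5**(59/64)*7**(29/32)/245)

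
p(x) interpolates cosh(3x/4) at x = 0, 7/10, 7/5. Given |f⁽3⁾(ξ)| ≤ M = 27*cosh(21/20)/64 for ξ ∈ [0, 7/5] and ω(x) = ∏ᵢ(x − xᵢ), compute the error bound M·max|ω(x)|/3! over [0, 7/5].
343*sqrt(3)*cosh(21/20)/64000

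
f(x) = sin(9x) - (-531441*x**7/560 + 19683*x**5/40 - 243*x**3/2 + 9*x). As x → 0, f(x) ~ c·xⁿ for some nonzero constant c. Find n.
9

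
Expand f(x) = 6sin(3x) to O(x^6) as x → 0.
18*x - 27*x**3 + 243*x**5/20 + O(x**6)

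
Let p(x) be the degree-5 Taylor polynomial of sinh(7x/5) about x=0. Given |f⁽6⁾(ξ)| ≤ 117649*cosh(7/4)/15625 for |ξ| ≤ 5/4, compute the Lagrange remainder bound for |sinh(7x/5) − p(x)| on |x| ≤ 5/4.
117649*cosh(7/4)/2949120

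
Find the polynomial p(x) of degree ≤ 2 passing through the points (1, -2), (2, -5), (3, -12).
-2*x**2 + 3*x - 3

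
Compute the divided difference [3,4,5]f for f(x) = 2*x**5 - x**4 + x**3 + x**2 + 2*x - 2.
1236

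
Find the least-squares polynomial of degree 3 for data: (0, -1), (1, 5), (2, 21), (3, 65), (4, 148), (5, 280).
-29/42 + (605/252)x + (17/84)x² + (19/9)x³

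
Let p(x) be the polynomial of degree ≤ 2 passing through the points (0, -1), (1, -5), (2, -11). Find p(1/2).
-11/4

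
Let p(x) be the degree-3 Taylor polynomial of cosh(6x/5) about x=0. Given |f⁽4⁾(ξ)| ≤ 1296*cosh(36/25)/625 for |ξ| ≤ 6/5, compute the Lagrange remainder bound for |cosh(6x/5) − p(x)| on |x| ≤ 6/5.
69984*cosh(36/25)/390625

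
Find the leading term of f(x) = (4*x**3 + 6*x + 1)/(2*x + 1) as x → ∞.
2*x**2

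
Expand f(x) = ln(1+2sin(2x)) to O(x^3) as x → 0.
4*x - 8*x**2 + O(x**3)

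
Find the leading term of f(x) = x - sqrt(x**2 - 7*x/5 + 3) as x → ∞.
7/10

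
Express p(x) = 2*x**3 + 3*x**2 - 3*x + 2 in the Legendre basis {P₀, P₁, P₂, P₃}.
(3)P₀ + (-9/5)P₁ + (2)P₂ + (4/5)P₃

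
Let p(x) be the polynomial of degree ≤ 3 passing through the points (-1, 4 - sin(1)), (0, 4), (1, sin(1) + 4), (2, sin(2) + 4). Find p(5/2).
-15*sin(1)/8 + 35*sin(2)/16 + 4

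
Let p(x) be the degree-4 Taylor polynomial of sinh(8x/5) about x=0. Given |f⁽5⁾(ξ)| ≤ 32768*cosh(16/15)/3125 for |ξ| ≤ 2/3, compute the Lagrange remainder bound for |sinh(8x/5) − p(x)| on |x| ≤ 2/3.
131072*cosh(16/15)/11390625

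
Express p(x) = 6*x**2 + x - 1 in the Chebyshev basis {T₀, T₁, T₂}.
(2)T₀ + T₁ + (3)T₂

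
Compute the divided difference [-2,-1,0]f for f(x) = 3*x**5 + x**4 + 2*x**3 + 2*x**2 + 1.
-42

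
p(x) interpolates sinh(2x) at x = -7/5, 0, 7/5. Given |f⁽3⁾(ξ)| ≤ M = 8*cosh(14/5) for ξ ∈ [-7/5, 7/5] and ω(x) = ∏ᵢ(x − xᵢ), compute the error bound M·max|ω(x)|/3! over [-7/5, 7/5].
2744*sqrt(3)*cosh(14/5)/3375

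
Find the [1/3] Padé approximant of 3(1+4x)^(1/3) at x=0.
(10*x + 3)/(64*x**3/81 - 8*x**2/9 + 2*x + 1)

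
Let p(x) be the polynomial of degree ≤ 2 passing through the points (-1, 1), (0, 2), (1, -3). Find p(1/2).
1/4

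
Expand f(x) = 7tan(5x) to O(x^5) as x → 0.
35*x + 875*x**3/3 + O(x**5)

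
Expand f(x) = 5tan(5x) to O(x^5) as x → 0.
25*x + 625*x**3/3 + O(x**5)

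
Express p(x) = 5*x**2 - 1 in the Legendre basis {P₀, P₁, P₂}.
(2/3)P₀ + (10/3)P₂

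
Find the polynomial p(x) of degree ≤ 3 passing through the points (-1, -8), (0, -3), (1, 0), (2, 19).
3*x**3 - x**2 + x - 3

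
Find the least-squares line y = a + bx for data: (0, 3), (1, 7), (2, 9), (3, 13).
a = 16/5, b = 16/5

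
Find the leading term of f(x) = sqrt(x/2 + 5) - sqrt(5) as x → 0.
sqrt(5)*x/20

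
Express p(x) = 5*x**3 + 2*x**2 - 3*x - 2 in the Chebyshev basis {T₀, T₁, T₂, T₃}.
-T₀ + (3/4)T₁ + T₂ + (5/4)T₃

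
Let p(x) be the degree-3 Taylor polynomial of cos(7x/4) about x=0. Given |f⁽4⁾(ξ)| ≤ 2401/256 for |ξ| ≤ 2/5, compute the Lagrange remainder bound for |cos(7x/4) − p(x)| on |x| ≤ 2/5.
2401/240000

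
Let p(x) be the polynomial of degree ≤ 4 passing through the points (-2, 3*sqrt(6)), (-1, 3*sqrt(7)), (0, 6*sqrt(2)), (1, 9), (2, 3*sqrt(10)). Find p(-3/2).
-105*sqrt(2)/32 - 15*sqrt(10)/128 + 63/32 + 105*sqrt(6)/128 + 105*sqrt(7)/32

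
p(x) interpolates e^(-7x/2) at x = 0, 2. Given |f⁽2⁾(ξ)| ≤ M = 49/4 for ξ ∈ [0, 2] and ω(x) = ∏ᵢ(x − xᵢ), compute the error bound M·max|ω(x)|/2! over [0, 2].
49/8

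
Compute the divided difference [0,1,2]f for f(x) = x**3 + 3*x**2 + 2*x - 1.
6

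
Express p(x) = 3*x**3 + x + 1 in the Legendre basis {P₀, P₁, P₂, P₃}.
P₀ + (14/5)P₁ + (6/5)P₃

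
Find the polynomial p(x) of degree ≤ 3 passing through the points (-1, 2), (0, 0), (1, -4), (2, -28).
-3*x**3 - x**2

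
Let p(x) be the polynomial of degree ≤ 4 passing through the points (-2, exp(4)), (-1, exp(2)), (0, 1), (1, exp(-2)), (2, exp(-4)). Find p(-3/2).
(-5 + 28*exp(2) + 35*(-2 + 4*exp(2) + exp(4))*exp(4))*exp(-4)/128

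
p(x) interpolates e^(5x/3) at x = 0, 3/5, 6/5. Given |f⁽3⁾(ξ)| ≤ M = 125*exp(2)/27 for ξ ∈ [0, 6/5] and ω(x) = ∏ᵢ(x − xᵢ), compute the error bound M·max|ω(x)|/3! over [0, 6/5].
sqrt(3)*exp(2)/27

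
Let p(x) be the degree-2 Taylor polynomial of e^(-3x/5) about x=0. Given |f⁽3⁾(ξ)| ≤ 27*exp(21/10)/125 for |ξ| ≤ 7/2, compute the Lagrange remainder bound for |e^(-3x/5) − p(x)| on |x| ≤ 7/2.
3087*exp(21/10)/2000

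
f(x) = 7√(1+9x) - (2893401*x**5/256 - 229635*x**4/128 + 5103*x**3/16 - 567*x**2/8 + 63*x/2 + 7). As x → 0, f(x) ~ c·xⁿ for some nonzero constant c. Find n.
6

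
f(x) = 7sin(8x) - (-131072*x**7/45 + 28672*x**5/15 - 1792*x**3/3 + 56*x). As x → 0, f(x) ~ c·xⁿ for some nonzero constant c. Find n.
9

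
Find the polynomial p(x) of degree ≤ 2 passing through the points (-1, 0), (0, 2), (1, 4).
2*x + 2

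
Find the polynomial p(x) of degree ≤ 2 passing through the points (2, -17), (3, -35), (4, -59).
-3*x**2 - 3*x + 1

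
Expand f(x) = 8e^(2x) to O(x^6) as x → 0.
8 + 16*x + 16*x**2 + 32*x**3/3 + 16*x**4/3 + 32*x**5/15 + O(x**6)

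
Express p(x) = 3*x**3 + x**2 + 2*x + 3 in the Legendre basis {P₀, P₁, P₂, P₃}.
(10/3)P₀ + (19/5)P₁ + (2/3)P₂ + (6/5)P₃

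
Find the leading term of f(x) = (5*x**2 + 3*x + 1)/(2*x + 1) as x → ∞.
5*x/2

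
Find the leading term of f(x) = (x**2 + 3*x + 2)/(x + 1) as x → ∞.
x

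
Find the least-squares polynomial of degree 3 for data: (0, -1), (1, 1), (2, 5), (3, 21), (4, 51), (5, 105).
-59/63 + (397/189)x + (-14/9)x² + (29/27)x³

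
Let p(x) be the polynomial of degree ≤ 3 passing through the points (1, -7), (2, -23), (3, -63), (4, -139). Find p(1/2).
-17/4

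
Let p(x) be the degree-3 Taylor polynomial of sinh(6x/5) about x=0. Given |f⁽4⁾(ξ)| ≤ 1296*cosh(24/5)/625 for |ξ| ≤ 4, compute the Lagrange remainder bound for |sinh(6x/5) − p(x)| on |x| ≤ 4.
13824*cosh(24/5)/625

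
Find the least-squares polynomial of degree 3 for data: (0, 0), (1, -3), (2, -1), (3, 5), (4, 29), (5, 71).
-19/126 + (-995/756)x + (-116/63)x² + (107/108)x³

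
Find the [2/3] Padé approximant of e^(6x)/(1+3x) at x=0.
(18*x**2/5 + 3*x + 1)/(36*x**3/5 - 27*x**2/5 + 1)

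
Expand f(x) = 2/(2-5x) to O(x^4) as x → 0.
1 + 5*x/2 + 25*x**2/4 + 125*x**3/8 + O(x**4)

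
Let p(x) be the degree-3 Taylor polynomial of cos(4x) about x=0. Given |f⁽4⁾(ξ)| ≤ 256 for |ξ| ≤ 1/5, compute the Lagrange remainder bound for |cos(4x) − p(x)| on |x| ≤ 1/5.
32/1875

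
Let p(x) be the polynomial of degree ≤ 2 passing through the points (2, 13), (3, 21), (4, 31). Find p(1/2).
19/4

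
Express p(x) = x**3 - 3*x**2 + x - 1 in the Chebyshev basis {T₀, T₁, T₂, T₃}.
(-5/2)T₀ + (7/4)T₁ + (-3/2)T₂ + (1/4)T₃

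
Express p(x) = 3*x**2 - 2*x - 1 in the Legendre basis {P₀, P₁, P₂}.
(-2)P₁ + (2)P₂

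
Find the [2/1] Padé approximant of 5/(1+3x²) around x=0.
5 - 15*x**2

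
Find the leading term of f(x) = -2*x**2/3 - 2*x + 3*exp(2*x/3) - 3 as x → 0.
4*x**3/27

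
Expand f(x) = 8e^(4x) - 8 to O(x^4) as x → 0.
32*x + 64*x**2 + 256*x**3/3 + O(x**4)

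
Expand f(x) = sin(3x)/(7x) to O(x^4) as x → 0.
3/7 - 9*x**2/14 + O(x**4)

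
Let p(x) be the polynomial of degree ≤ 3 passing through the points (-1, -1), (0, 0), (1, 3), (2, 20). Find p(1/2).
1/2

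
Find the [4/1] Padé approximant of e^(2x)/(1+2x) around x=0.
(106*x**4/135 + 56*x**3/45 + 2*x**2 + 88*x/45 + 1)/(88*x/45 + 1)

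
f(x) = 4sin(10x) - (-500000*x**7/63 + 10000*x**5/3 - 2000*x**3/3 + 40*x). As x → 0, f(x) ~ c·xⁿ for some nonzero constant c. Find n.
9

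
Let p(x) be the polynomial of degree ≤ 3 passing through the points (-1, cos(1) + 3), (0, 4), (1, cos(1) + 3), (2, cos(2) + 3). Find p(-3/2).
-5*cos(2)/16 + 13/16 + 7*cos(1)/2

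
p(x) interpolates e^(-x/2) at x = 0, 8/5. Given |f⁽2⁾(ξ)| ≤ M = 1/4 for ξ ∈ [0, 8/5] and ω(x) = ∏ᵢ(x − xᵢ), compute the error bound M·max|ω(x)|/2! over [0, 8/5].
2/25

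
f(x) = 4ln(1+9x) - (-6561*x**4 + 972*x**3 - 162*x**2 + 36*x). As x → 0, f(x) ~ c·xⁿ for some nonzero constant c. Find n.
5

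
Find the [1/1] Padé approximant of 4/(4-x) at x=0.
1/(1 - x/4)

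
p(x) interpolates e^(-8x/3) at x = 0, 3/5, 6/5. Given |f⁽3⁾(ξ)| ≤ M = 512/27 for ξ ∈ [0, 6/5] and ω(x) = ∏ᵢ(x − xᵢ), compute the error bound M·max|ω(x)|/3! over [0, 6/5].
512*sqrt(3)/3375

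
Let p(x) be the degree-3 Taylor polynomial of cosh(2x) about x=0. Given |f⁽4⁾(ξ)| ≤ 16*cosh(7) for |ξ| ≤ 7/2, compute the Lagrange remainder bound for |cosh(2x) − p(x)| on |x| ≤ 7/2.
2401*cosh(7)/24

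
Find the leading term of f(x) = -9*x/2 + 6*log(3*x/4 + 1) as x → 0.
-27*x**2/16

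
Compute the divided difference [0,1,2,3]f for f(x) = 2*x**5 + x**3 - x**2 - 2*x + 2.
51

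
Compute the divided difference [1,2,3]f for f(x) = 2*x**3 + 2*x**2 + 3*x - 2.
14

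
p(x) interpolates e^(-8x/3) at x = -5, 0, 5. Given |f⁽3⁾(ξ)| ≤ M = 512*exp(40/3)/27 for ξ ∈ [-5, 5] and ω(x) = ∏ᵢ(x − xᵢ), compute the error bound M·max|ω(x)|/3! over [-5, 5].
64000*sqrt(3)*exp(40/3)/729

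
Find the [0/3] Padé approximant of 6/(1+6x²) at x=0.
6/(6*x**2 + 1)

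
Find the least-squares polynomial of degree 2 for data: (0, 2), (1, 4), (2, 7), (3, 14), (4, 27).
88/35 + (-10/7)x + (13/7)x²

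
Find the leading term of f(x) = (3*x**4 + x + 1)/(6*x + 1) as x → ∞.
x**3/2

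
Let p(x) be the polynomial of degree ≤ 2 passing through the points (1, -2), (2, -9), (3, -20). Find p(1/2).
0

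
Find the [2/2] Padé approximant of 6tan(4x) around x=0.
24*x/(1 - 16*x**2/3)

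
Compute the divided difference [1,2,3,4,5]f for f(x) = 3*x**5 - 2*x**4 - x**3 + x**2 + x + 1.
43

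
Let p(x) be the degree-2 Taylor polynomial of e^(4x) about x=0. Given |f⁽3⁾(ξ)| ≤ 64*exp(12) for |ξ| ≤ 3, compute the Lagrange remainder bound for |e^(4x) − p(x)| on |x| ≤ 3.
288*exp(12)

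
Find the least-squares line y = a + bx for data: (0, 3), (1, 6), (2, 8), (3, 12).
a = 29/10, b = 29/10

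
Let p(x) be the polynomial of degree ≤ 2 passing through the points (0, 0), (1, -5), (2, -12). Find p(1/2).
-9/4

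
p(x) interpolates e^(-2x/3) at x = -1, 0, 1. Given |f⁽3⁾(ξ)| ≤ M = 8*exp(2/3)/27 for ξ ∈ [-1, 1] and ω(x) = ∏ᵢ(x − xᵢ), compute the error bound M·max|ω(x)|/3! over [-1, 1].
8*sqrt(3)*exp(2/3)/729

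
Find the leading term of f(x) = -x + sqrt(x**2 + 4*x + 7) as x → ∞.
2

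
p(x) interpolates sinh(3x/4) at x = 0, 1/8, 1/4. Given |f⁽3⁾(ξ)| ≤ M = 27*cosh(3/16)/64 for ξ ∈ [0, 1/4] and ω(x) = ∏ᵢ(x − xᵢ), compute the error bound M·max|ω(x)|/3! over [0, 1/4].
sqrt(3)*cosh(3/16)/32768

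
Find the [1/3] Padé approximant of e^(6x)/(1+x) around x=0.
(x + 1)/(-6*x**3 + 7*x**2 - 4*x + 1)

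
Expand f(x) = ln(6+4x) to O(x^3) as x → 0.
log(6) + 2*x/3 - 2*x**2/9 + O(x**3)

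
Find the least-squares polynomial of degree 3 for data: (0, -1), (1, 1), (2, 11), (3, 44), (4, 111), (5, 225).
-19/21 + (11/9)x + (-37/21)x² + (19/9)x³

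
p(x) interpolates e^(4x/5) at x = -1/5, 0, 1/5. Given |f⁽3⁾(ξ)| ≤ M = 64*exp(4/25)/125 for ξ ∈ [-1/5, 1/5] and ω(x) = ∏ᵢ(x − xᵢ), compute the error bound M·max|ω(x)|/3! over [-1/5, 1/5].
64*sqrt(3)*exp(4/25)/421875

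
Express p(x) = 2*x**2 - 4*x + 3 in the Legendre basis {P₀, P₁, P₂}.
(11/3)P₀ + (-4)P₁ + (4/3)P₂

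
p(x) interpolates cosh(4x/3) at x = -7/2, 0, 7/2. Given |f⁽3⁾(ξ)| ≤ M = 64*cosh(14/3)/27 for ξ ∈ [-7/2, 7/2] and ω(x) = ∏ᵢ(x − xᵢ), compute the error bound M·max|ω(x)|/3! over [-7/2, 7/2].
2744*sqrt(3)*cosh(14/3)/729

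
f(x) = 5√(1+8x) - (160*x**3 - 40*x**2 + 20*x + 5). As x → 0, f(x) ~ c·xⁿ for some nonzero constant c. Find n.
4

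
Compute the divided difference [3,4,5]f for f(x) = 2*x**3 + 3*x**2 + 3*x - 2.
27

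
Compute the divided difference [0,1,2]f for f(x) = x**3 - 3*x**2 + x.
0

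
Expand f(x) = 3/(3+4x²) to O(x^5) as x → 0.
1 - 4*x**2/3 + 16*x**4/9 + O(x**5)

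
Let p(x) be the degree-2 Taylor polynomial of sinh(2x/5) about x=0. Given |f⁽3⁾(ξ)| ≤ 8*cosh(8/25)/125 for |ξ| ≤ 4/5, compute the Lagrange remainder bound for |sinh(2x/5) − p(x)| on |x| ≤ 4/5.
256*cosh(8/25)/46875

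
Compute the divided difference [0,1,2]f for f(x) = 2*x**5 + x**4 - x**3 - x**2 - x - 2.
33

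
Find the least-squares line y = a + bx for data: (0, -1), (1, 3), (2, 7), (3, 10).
a = -4/5, b = 37/10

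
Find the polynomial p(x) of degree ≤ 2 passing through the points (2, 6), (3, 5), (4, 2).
-x**2 + 4*x + 2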